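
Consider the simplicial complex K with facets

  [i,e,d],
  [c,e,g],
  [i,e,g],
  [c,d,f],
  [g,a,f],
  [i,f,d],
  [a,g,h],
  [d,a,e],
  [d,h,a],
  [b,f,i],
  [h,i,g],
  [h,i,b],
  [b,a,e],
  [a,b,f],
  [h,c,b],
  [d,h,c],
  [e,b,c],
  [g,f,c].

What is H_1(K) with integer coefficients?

Order the vertices as a < b < c < d < e < f < g < h < i. Listing each simplex with vertices in this order, K has dimension 2 with simplices:

  0-simplices (9): a, b, c, d, e, f, g, h, i
  1-simplices (27): ab, ad, ae, af, ag, ah, bc, be, bf, bh, bi, cd, ce, cf, cg, ch, de, df, dh, di, eg, ei, fg, fi, gh, gi, hi
  2-simplices (18): abe, abf, ade, adh, afg, agh, bce, bch, bfi, bhi, cdf, cdh, ceg, cfg, dei, dfi, egi, ghi

giving chain groups C_0 ≅ Z^9, C_1 ≅ Z^27, C_2 ≅ Z^18.

The boundary map ∂_1: C_1 → C_0 sends each edge [p,q] (with p < q) to q − p. For instance
  ∂cf = f − c.
The resulting 9×27 matrix has rank 8, and its Smith normal form has invariant factors (1,1,1,1,1,1,1,1).

The boundary map ∂_2: C_2 → C_1 maps a triangle to the signed sum of its edges. For instance
  ∂egi = gi − ei + eg,
  ∂bce = ce − be + bc.
The resulting 27×18 matrix has rank 17, and its Smith normal form has invariant factors (1,1,1,1,1,1,1,1,1,1,1,1,1,1,1,1,1).

Computing H_k = (kernel of ∂_k) / (image of ∂_{k+1}):

  H_1: rank ker ∂_1 − rank ∂_2 = (27 − 8) − 17 = 2, and the invariant factors of ∂_2 are all 1, so H_1 ≅ Z^2.

H_1 = Z^2.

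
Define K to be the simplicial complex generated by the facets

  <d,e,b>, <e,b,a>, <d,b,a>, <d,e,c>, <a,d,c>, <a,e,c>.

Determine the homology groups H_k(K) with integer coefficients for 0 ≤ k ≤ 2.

Order the vertices as a < b < c < d < e. Listing each simplex with vertices in this order, K has dimension 2 with simplices:

  0-simplices (5): a, b, c, d, e
  1-simplices (9): ab, ac, ad, ae, bd, be, cd, ce, de
  2-simplices (6): abd, abe, acd, ace, bde, cde

giving chain groups C_0 ≅ Z^5, C_1 ≅ Z^9, C_2 ≅ Z^6.

∂_1: C_1 → C_0 is given by ∂[p,q] = [q] − [p]. For instance
  ∂ae = e − a.
The 5×9 boundary matrix has rank 4 and Smith normal form diag(1,1,1,1).

The boundary map ∂_2: C_2 → C_1 acts by ∂[p,q,r] = [q,r] − [p,r] + [p,q]. For instance
  ∂abe = be − ae + ab,
  ∂cde = de − ce + cd.
This gives a 9×6 integer matrix of rank 5; reducing to Smith normal form yields diagonal entries (1,1,1,1,1).

From H_k ≅ ker(∂_k) / im(∂_{k+1}) we obtain:

  H_0: rank C_0 − rank ∂_1 = 5 − 4 = 1, and the invariant factors of ∂_1 are all 1, so H_0 = Z.
  H_1: rank ker ∂_1 − rank ∂_2 = (9 − 4) − 5 = 0, and the invariant factors of ∂_2 are all 1, so H_1 = 0.
  H_2: rank ker ∂_2 − rank ∂_3 = (6 − 5) − 0 = 1, and there is no ∂_3, so H_2 = Z.

As a check, the Euler characteristic is 5 − 9 + 6 = 2, which agrees with 1 − 0 + 1 = 2.
(K is a triangulation of the 2-sphere S^2.)

H_0 ≅ Z,  H_1 = 0,  H_2 ≅ Z.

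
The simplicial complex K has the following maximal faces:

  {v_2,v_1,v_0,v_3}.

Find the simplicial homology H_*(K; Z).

H_0 = Z,  H_1 = 0,  H_2 = 0,  H_3 = 0.

Order the vertices as v_0 < v_1 < v_2 < v_3. Listing each simplex with vertices in this order, K has dimension 3 with simplices:

  0-simplices (4): [v_0], [v_1], [v_2], [v_3]
  1-simplices (6): [v_0,v_1], [v_0,v_2], [v_0,v_3], [v_1,v_2], [v_1,v_3], [v_2,v_3]
  2-simplices (4): [v_0,v_1,v_2], [v_0,v_1,v_3], [v_0,v_2,v_3], [v_1,v_2,v_3]
  3-simplices (1): [v_0,v_1,v_2,v_3]

so the chain groups are C_0 ≅ Z^4, C_1 ≅ Z^6, C_2 ≅ Z^4, C_3 ≅ Z^1.

The boundary map ∂_1: C_1 → C_0 maps an edge to its endpoints' difference, ∂[p,q] = q − p. For instance
  ∂[v_0,v_1] = [v_1] − [v_0].
The resulting 4×6 matrix has rank 3, and its Smith normal form has invariant factors (1,1,1).

∂_2: C_2 → C_1 acts by ∂[p,q,r] = [q,r] − [p,r] + [p,q]. For instance
  ∂[v_0,v_1,v_2] = [v_1,v_2] − [v_0,v_2] + [v_0,v_1],
  ∂[v_0,v_2,v_3] = [v_2,v_3] − [v_0,v_3] + [v_0,v_2].
This gives a 6×4 integer matrix of rank 3; reducing to Smith normal form yields diagonal entries (1,1,1).

∂_3: C_3 → C_2 sends each 3-simplex σ to the alternating sum Σ_i (−1)^i (σ with its i-th vertex removed). For instance
  ∂[v_0,v_1,v_2,v_3] = [v_1,v_2,v_3] − [v_0,v_2,v_3] + [v_0,v_1,v_3] − [v_0,v_1,v_2].
As a 4×1 matrix over Z this has rank 1, with invariant factors (1).

Reading off H_k = ker ∂_k / im ∂_{k+1}:

  H_0: rank C_0 − rank ∂_1 = 4 − 3 = 1, and the invariant factors of ∂_1 are all 1, so H_0 ≅ Z.
  H_1: rank ker ∂_1 − rank ∂_2 = (6 − 3) − 3 = 0, and the invariant factors of ∂_2 are all 1, so H_1 ≅ 0.
  H_2: rank ker ∂_2 − rank ∂_3 = (4 − 3) − 1 = 0, and the invariant factors of ∂_3 are all 1, so H_2 ≅ 0.
  H_3: rank ker ∂_3 − rank ∂_4 = (1 − 1) − 0 = 0, and there is no ∂_4, so H_3 ≅ 0.

As a check, the Euler characteristic is 4 − 6 + 4 − 1 = 1, which agrees with 1 − 0 + 0 − 0 = 1.
(K is a triangulation of the 3-simplex.)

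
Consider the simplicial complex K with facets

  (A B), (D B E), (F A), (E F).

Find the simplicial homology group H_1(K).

H_1 = Z.

K has 5 vertices, 6 edges, 1 triangle.
rank ∂_1 = 4, rank ∂_2 = 1 ⇒ b_1 = 6 − 4 − 1 = 1; all invariant factors of ∂_2 are 1 so no torsion. So H_1 ≅ Z.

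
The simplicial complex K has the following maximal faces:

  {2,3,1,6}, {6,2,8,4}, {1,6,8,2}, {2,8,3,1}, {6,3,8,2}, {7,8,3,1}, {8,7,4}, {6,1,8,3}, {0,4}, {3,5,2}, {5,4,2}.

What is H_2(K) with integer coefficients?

K has 9 vertices, 21 edges, 19 triangles, 7 3-simplices.
rank ∂_2 = 13, rank ∂_3 = 6 ⇒ b_2 = 19 − 13 − 6 = 0; all invariant factors of ∂_3 are 1 so no torsion. So H_2 ≅ 0.

H_2 = 0.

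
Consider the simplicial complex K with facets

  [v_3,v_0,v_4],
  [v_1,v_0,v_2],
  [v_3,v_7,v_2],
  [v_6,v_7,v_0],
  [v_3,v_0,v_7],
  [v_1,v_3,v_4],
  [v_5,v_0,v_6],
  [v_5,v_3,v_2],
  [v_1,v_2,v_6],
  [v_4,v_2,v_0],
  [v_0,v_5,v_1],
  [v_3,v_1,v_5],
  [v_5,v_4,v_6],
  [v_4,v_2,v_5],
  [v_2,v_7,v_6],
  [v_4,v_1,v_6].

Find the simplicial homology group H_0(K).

H_0 ≅ Z.

Order the vertices as v_0 < v_1 < v_2 < v_3 < v_4 < v_5 < v_6 < v_7. Listing each simplex with vertices in this order, K has dimension 2 with simplices:

  0-simplices (8): [v_0], [v_1], [v_2], [v_3], [v_4], [v_5], [v_6], [v_7]
  1-simplices (24): (24 of them)
  2-simplices (16): (16 of them)

so the chain groups are C_0 ≅ Z^8, C_1 ≅ Z^24, C_2 ≅ Z^16.

Boundary ∂_1: C_1 → C_0 maps an edge to its endpoints' difference, ∂[p,q] = q − p.
This gives a 8×24 integer matrix of rank 7; reducing to Smith normal form yields diagonal entries (1,1,1,1,1,1,1).

The boundary map ∂_2: C_2 → C_1 sends each 2-simplex [p,q,r] to [q,r] − [p,r] + [p,q]. For instance
  ∂[v_0,v_2,v_4] = [v_2,v_4] − [v_0,v_4] + [v_0,v_2],
  ∂[v_0,v_1,v_2] = [v_1,v_2] − [v_0,v_2] + [v_0,v_1].
As a 24×16 matrix over Z this has rank 15, with invariant factors (1,1,1,1,1,1,1,1,1,1,1,1,1,1,1).

Now H_k = ker ∂_k / im ∂_{k+1}, so:

  H_0: rank C_0 − rank ∂_1 = 8 − 7 = 1, and the invariant factors of ∂_1 are all 1, so H_0 ≅ Z.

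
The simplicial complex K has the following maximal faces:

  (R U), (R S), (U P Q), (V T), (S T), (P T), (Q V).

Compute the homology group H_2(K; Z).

We work with the vertex ordering P < Q < R < S < T < U < V. The simplices of K, each written with vertices in increasing order, are:

  0-simplices (7): P, Q, R, S, T, U, V
  1-simplices (9): PQ, PT, PU, QU, QV, RS, RU, ST, TV
  2-simplices (1): PQU

so the chain groups are C_0 ≅ Z^7, C_1 ≅ Z^9, C_2 ≅ Z^1.

Boundary ∂_1: C_1 → C_0 sends each edge [p,q] (with p < q) to q − p. For instance
  ∂QU = U − Q.
As a 7×9 matrix over Z this has rank 6, with invariant factors (1,1,1,1,1,1).

∂_2: C_2 → C_1 acts by ∂[p,q,r] = [q,r] − [p,r] + [p,q]. For instance
  ∂PQU = QU − PU + PQ.
The 9×1 boundary matrix has rank 1 and Smith normal form diag(1).

Computing H_k = (kernel of ∂_k) / (image of ∂_{k+1}):

  H_2: rank ker ∂_2 − rank ∂_3 = (1 − 1) − 0 = 0, and there is no ∂_3, so H_2 = 0.

H_2 ≅ 0.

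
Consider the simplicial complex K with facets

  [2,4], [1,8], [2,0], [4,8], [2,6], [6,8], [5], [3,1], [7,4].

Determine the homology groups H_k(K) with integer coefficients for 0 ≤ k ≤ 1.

Fix the vertex order 0 < 1 < 2 < 3 < 4 < 5 < 6 < 7 < 8 and write every simplex with vertices in increasing order. Then dim K = 1 and the simplices of K are:

  0-simplices (9): [0], [1], [2], [3], [4], [5], [6], [7], [8]
  1-simplices (8): [0,2], [1,3], [1,8], [2,4], [2,6], [4,7], [4,8], [6,8]

so the chain groups are C_0 ≅ Z^9, C_1 ≅ Z^8.

The boundary map ∂_1: C_1 → C_0 is given by ∂[p,q] = [q] − [p]. For instance
  ∂[2,4] = [4] − [2].
This gives a 9×8 integer matrix of rank 7; reducing to Smith normal form yields diagonal entries (1,1,1,1,1,1,1).

Now H_k = ker ∂_k / im ∂_{k+1}, so:

  H_0: rank C_0 − rank ∂_1 = 9 − 7 = 2, and the invariant factors of ∂_1 are all 1, so H_0 = Z^2.
  H_1: rank ker ∂_1 − rank ∂_2 = (8 − 7) − 0 = 1, and there is no ∂_2, so H_1 = Z.

H_0 = Z^2,  H_1 = Z.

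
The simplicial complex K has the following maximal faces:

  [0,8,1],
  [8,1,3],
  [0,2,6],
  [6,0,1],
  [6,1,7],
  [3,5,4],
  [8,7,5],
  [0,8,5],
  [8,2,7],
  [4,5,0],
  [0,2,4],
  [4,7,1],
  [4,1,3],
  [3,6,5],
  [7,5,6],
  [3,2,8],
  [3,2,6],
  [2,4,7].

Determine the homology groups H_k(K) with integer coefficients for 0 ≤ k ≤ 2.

Fix the vertex order 0 < 1 < 2 < 3 < 4 < 5 < 6 < 7 < 8 and write every simplex with vertices in increasing order. Then dim K = 2 and the simplices of K are:

  0-simplices (9): [0], [1], [2], [3], [4], [5], [6], [7], [8]
  1-simplices (27): (27 of them)
  2-simplices (18): [0,1,6], [0,1,8], [0,2,4], [0,2,6], [0,4,5], [0,5,8], [1,3,4], [1,3,8], [1,4,7], [1,6,7], [2,3,6], [2,3,8], [2,4,7], [2,7,8], [3,4,5], [3,5,6], [5,6,7], [5,7,8]

Hence C_0 ≅ Z^9, C_1 ≅ Z^27, C_2 ≅ Z^18.

The boundary map ∂_1: C_1 → C_0 maps an edge to its endpoints' difference, ∂[p,q] = q − p. For instance
  ∂[1,8] = [8] − [1].
As a 9×27 matrix over Z this has rank 8, with invariant factors (1,1,1,1,1,1,1,1).

The boundary map ∂_2: C_2 → C_1 sends each 2-simplex [p,q,r] to [q,r] − [p,r] + [p,q]. For instance
  ∂[0,2,6] = [2,6] − [0,6] + [0,2],
  ∂[0,4,5] = [4,5] − [0,5] + [0,4].
The resulting 27×18 matrix has rank 17, and its Smith normal form has invariant factors (1,1,1,1,1,1,1,1,1,1,1,1,1,1,1,1,1).

From H_k ≅ ker(∂_k) / im(∂_{k+1}) we obtain:

  H_0: rank C_0 − rank ∂_1 = 9 − 8 = 1, and the invariant factors of ∂_1 are all 1, so H_0 = Z.
  H_1: rank ker ∂_1 − rank ∂_2 = (27 − 8) − 17 = 2, and the invariant factors of ∂_2 are all 1, so H_1 = Z^2.
  H_2: rank ker ∂_2 − rank ∂_3 = (18 − 17) − 0 = 1, and there is no ∂_3, so H_2 = Z.

H_0 ≅ Z,  H_1 ≅ Z^2,  H_2 ≅ Z.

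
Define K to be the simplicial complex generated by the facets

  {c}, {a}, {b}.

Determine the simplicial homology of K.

H_0 ≅ Z^3.

Order the vertices as a < b < c. Listing each simplex with vertices in this order, K has dimension 0 with simplices:

  0-simplices (3): a, b, c

Hence C_0 ≅ Z^3.

From H_k ≅ ker(∂_k) / im(∂_{k+1}) we obtain:

  H_0: rank C_0 − rank ∂_1 = 3 − 0 = 3, and there is no ∂_1, so H_0 ≅ Z^3.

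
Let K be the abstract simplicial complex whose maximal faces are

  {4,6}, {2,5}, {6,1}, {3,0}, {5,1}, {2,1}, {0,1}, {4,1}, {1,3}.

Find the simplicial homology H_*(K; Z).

We work with the vertex ordering 0 < 1 < 2 < 3 < 4 < 5 < 6. The simplices of K, each written with vertices in increasing order, are:

  0-simplices (7): [0], [1], [2], [3], [4], [5], [6]
  1-simplices (9): [0,1], [0,3], [1,2], [1,3], [1,4], [1,5], [1,6], [2,5], [4,6]

so the chain groups are C_0 ≅ Z^7, C_1 ≅ Z^9.

The boundary map ∂_1: C_1 → C_0 is given by ∂[p,q] = [q] − [p]. For instance
  ∂[1,6] = [6] − [1].
The 7×9 boundary matrix has rank 6 and Smith normal form diag(1,1,1,1,1,1).

Computing H_k = (kernel of ∂_k) / (image of ∂_{k+1}):

  H_0: rank C_0 − rank ∂_1 = 7 − 6 = 1, and the invariant factors of ∂_1 are all 1, so H_0 ≅ Z.
  H_1: rank ker ∂_1 − rank ∂_2 = (9 − 6) − 0 = 3, and there is no ∂_2, so H_1 ≅ Z^3.

As a check, the Euler characteristic is 7 − 9 = -2, which agrees with 1 − 3 = -2.

H_0 = Z,  H_1 = Z^3.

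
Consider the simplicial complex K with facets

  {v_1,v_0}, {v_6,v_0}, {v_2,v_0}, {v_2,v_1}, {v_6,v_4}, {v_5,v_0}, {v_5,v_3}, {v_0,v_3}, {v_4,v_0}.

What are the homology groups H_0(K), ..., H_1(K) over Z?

Fix the vertex order v_0 < v_1 < v_2 < v_3 < v_4 < v_5 < v_6 and write every simplex with vertices in increasing order. Then dim K = 1 and the simplices of K are:

  0-simplices (7): [v_0], [v_1], [v_2], [v_3], [v_4], [v_5], [v_6]
  1-simplices (9): [v_0,v_1], [v_0,v_2], [v_0,v_3], [v_0,v_4], [v_0,v_5], [v_0,v_6], [v_1,v_2], [v_3,v_5], [v_4,v_6]

giving chain groups C_0 ≅ Z^7, C_1 ≅ Z^9.

∂_1: C_1 → C_0 maps an edge to its endpoints' difference, ∂[p,q] = q − p. For instance
  ∂[v_0,v_2] = [v_2] − [v_0].
The resulting 7×9 matrix has rank 6, and its Smith normal form has invariant factors (1,1,1,1,1,1).

Now H_k = ker ∂_k / im ∂_{k+1}, so:

  H_0: rank C_0 − rank ∂_1 = 7 − 6 = 1, and the invariant factors of ∂_1 are all 1, so H_0 = Z.
  H_1: rank ker ∂_1 − rank ∂_2 = (9 − 6) − 0 = 3, and there is no ∂_2, so H_1 = Z^3.

As a check, the Euler characteristic is 7 − 9 = -2, which agrees with 1 − 3 = -2.

H_0 ≅ Z,  H_1 ≅ Z^3.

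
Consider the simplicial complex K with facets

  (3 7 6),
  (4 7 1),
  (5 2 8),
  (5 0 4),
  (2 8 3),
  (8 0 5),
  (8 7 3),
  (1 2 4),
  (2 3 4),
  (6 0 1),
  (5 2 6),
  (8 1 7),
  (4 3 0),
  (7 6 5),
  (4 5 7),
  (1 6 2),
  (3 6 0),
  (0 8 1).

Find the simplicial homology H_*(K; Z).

H_0 = Z,  H_1 = Z^2,  H_2 = Z.

We work with the vertex ordering 0 < 1 < 2 < 3 < 4 < 5 < 6 < 7 < 8. The simplices of K, each written with vertices in increasing order, are:

  0-simplices (9): [0], [1], [2], [3], [4], [5], [6], [7], [8]
  1-simplices (27): (27 of them)
  2-simplices (18): [0,1,6], [0,1,8], [0,3,4], [0,3,6], [0,4,5], [0,5,8], [1,2,4], [1,2,6], [1,4,7], [1,7,8], [2,3,4], [2,3,8], [2,5,6], [2,5,8], [3,6,7], [3,7,8], [4,5,7], [5,6,7]

so the chain groups are C_0 ≅ Z^9, C_1 ≅ Z^27, C_2 ≅ Z^18.

Boundary ∂_1: C_1 → C_0 is given by ∂[p,q] = [q] − [p]. For instance
  ∂[5,6] = [6] − [5].
The resulting 9×27 matrix has rank 8, and its Smith normal form has invariant factors (1,1,1,1,1,1,1,1).

The boundary map ∂_2: C_2 → C_1 acts by ∂[p,q,r] = [q,r] − [p,r] + [p,q]. For instance
  ∂[0,5,8] = [5,8] − [0,8] + [0,5],
  ∂[2,3,8] = [3,8] − [2,8] + [2,3].
As a 27×18 matrix over Z this has rank 17, with invariant factors (1,1,1,1,1,1,1,1,1,1,1,1,1,1,1,1,1).

Reading off H_k = ker ∂_k / im ∂_{k+1}:

  H_0: rank C_0 − rank ∂_1 = 9 − 8 = 1, and the invariant factors of ∂_1 are all 1, so H_0 ≅ Z.
  H_1: rank ker ∂_1 − rank ∂_2 = (27 − 8) − 17 = 2, and the invariant factors of ∂_2 are all 1, so H_1 ≅ Z^2.
  H_2: rank ker ∂_2 − rank ∂_3 = (18 − 17) − 0 = 1, and there is no ∂_3, so H_2 ≅ Z.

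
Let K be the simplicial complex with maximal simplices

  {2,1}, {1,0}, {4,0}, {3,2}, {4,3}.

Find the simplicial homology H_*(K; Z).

H_0 = Z,  H_1 = Z.

K has 5 vertices, 5 edges.
rank ∂_0 = 0, rank ∂_1 = 4 ⇒ b_0 = 5 − 0 − 4 = 1; all invariant factors of ∂_1 are 1 so no torsion. So H_0 ≅ Z.
rank ∂_1 = 4, rank ∂_2 = 0 ⇒ b_1 = 5 − 4 − 0 = 1. So H_1 ≅ Z.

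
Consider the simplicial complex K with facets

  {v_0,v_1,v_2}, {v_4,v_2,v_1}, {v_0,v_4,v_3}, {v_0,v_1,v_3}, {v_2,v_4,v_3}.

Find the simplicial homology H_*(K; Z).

Take the total order v_0 < v_1 < v_2 < v_3 < v_4 on the vertex set. Then K (dimension 2) consists of the simplices:

  0-simplices (5): [v_0], [v_1], [v_2], [v_3], [v_4]
  1-simplices (10): [v_0,v_1], [v_0,v_2], [v_0,v_3], [v_0,v_4], [v_1,v_2], [v_1,v_3], [v_1,v_4], [v_2,v_3], [v_2,v_4], [v_3,v_4]
  2-simplices (5): [v_0,v_1,v_2], [v_0,v_1,v_3], [v_0,v_3,v_4], [v_1,v_2,v_4], [v_2,v_3,v_4]

Hence C_0 ≅ Z^5, C_1 ≅ Z^10, C_2 ≅ Z^5.

The boundary map ∂_1: C_1 → C_0 maps an edge to its endpoints' difference, ∂[p,q] = q − p.
This gives a 5×10 integer matrix of rank 4; reducing to Smith normal form yields diagonal entries (1,1,1,1).

The boundary map ∂_2: C_2 → C_1 acts by ∂[p,q,r] = [q,r] − [p,r] + [p,q]. For instance
  ∂[v_1,v_2,v_4] = [v_2,v_4] − [v_1,v_4] + [v_1,v_2],
  ∂[v_0,v_1,v_2] = [v_1,v_2] − [v_0,v_2] + [v_0,v_1].
The resulting 10×5 matrix has rank 5, and its Smith normal form has invariant factors (1,1,1,1,1).

Reading off H_k = ker ∂_k / im ∂_{k+1}:

  H_0: rank C_0 − rank ∂_1 = 5 − 4 = 1, and the invariant factors of ∂_1 are all 1, so H_0 = Z.
  H_1: rank ker ∂_1 − rank ∂_2 = (10 − 4) − 5 = 1, and the invariant factors of ∂_2 are all 1, so H_1 = Z.
  H_2: rank ker ∂_2 − rank ∂_3 = (5 − 5) − 0 = 0, and there is no ∂_3, so H_2 = 0.

H_0 ≅ Z,  H_1 ≅ Z,  H_2 = 0.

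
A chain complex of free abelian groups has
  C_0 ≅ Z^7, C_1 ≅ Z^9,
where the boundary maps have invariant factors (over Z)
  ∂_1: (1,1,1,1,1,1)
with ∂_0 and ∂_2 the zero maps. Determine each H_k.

H_0 = Z,  H_1 = Z^3.

H_0: b_0 = 7 − 0 − 6 = 1; torsion from ∂_1 factors > 1: none. So H_0 = Z.
H_1: b_1 = 9 − 6 − 0 = 3; torsion from ∂_2 factors > 1: none. So H_1 = Z^3.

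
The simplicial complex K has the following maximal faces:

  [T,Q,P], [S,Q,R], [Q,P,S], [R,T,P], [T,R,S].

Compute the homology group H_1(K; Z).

Take the total order P < Q < R < S < T on the vertex set. Then K (dimension 2) consists of the simplices:

  0-simplices (5): P, Q, R, S, T
  1-simplices (10): PQ, PR, PS, PT, QR, QS, QT, RS, RT, ST
  2-simplices (5): PQS, PQT, PRT, QRS, RST

so the chain groups are C_0 ≅ Z^5, C_1 ≅ Z^10, C_2 ≅ Z^5.

Boundary ∂_1: C_1 → C_0 sends each edge [p,q] (with p < q) to q − p. For instance
  ∂PR = R − P.
The 5×10 boundary matrix has rank 4 and Smith normal form diag(1,1,1,1).

Boundary ∂_2: C_2 → C_1 sends each 2-simplex [p,q,r] to [q,r] − [p,r] + [p,q]. For instance
  ∂PRT = RT − PT + PR,
  ∂PQT = QT − PT + PQ.
This gives a 10×5 integer matrix of rank 5; reducing to Smith normal form yields diagonal entries (1,1,1,1,1).

From H_k ≅ ker(∂_k) / im(∂_{k+1}) we obtain:

  H_1: rank ker ∂_1 − rank ∂_2 = (10 − 4) − 5 = 1, and the invariant factors of ∂_2 are all 1, so H_1 = Z.

H_1 = Z.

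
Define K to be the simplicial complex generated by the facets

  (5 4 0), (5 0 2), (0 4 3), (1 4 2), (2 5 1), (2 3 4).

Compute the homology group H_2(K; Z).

Take the total order 0 < 1 < 2 < 3 < 4 < 5 on the vertex set. Then K (dimension 2) consists of the simplices:

  0-simplices (6): [0], [1], [2], [3], [4], [5]
  1-simplices (12): [0,2], [0,3], [0,4], [0,5], [1,2], [1,4], [1,5], [2,3], [2,4], [2,5], [3,4], [4,5]
  2-simplices (6): [0,2,5], [0,3,4], [0,4,5], [1,2,4], [1,2,5], [2,3,4]

Hence C_0 ≅ Z^6, C_1 ≅ Z^12, C_2 ≅ Z^6.

∂_1: C_1 → C_0 sends each edge [p,q] (with p < q) to q − p.
The resulting 6×12 matrix has rank 5, and its Smith normal form has invariant factors (1,1,1,1,1).

The boundary map ∂_2: C_2 → C_1 acts by ∂[p,q,r] = [q,r] − [p,r] + [p,q]. For instance
  ∂[1,2,4] = [2,4] − [1,4] + [1,2],
  ∂[2,3,4] = [3,4] − [2,4] + [2,3].
The 12×6 boundary matrix has rank 6 and Smith normal form diag(1,1,1,1,1,1).

Computing H_k = (kernel of ∂_k) / (image of ∂_{k+1}):

  H_2: rank ker ∂_2 − rank ∂_3 = (6 − 6) − 0 = 0, and there is no ∂_3, so H_2 ≅ 0.

(K is a triangulation of the cylinder S^1 x I.)

H_2 = 0.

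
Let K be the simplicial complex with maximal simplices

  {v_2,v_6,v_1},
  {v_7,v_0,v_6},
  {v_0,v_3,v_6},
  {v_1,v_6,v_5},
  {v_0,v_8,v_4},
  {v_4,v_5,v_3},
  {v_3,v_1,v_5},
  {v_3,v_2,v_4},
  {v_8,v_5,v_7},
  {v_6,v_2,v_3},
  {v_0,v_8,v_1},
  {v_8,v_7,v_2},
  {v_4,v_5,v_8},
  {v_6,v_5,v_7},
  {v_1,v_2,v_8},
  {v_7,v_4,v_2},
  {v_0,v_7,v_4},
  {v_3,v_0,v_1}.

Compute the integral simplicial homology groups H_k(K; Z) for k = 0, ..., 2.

H_0 = Z,  H_1 = Z ⊕ Z/2,  H_2 = 0.

Order the vertices as v_0 < v_1 < v_2 < v_3 < v_4 < v_5 < v_6 < v_7 < v_8. Listing each simplex with vertices in this order, K has dimension 2 with simplices:

  0-simplices (9): [v_0], [v_1], [v_2], [v_3], [v_4], [v_5], [v_6], [v_7], [v_8]
  1-simplices (27): (27 of them)
  2-simplices (18): (18 of them)

so the chain groups are C_0 ≅ Z^9, C_1 ≅ Z^27, C_2 ≅ Z^18.

∂_1: C_1 → C_0 maps an edge to its endpoints' difference, ∂[p,q] = q − p.
The resulting 9×27 matrix has rank 8, and its Smith normal form has invariant factors (1,1,1,1,1,1,1,1).

∂_2: C_2 → C_1 maps a triangle to the signed sum of its edges. For instance
  ∂[v_5,v_6,v_7] = [v_6,v_7] − [v_5,v_7] + [v_5,v_6],
  ∂[v_2,v_3,v_4] = [v_3,v_4] − [v_2,v_4] + [v_2,v_3].
The resulting 27×18 matrix has rank 18, and its Smith normal form has invariant factors (1,1,1,1,1,1,1,1,1,1,1,1,1,1,1,1,1,2).

From H_k ≅ ker(∂_k) / im(∂_{k+1}) we obtain:

  H_0: rank C_0 − rank ∂_1 = 9 − 8 = 1, and the invariant factors of ∂_1 are all 1, so H_0 ≅ Z.
  H_1: rank ker ∂_1 − rank ∂_2 = (27 − 8) − 18 = 1, and ∂_2 has invariant factor 2 > 1, so H_1 ≅ Z ⊕ Z/2.
  H_2: rank ker ∂_2 − rank ∂_3 = (18 − 18) − 0 = 0, and there is no ∂_3, so H_2 ≅ 0.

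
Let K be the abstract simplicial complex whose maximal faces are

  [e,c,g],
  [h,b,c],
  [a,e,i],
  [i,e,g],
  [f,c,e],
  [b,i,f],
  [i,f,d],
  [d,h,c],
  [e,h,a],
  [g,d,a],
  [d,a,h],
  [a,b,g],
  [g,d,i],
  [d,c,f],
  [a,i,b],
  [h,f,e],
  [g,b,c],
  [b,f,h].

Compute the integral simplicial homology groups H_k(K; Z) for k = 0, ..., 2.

Take the total order a < b < c < d < e < f < g < h < i on the vertex set. Then K (dimension 2) consists of the simplices:

  0-simplices (9): a, b, c, d, e, f, g, h, i
  1-simplices (27): ab, ad, ae, ag, ah, ai, bc, bf, bg, bh, bi, cd, ce, cf, cg, ch, df, dg, dh, di, ef, eg, eh, ei, fh, fi, gi
  2-simplices (18): abg, abi, adg, adh, aeh, aei, bcg, bch, bfh, bfi, cdf, cdh, cef, ceg, dfi, dgi, efh, egi

Hence C_0 ≅ Z^9, C_1 ≅ Z^27, C_2 ≅ Z^18.

∂_1: C_1 → C_0 is given by ∂[p,q] = [q] − [p]. For instance
  ∂cf = f − c.
The resulting 9×27 matrix has rank 8, and its Smith normal form has invariant factors (1,1,1,1,1,1,1,1).

Boundary ∂_2: C_2 → C_1 maps a triangle to the signed sum of its edges. For instance
  ∂bch = ch − bh + bc,
  ∂adg = dg − ag + ad.
As a 27×18 matrix over Z this has rank 18, with invariant factors (1,1,1,1,1,1,1,1,1,1,1,1,1,1,1,1,1,2).

Now H_k = ker ∂_k / im ∂_{k+1}, so:

  H_0: rank C_0 − rank ∂_1 = 9 − 8 = 1, and the invariant factors of ∂_1 are all 1, so H_0 = Z.
  H_1: rank ker ∂_1 − rank ∂_2 = (27 − 8) − 18 = 1, and ∂_2 has invariant factor 2 > 1, so H_1 = Z × Z/2.
  H_2: rank ker ∂_2 − rank ∂_3 = (18 − 18) − 0 = 0, and there is no ∂_3, so H_2 = 0.

H_0 = Z,  H_1 = Z × Z/2,  H_2 = 0.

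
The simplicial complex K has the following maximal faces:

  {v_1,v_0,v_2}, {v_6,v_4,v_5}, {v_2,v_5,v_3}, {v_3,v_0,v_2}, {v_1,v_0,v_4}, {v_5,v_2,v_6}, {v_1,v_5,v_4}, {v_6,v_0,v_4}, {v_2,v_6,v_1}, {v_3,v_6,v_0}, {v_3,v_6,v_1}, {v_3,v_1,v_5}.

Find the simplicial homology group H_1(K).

Order the vertices as v_0 < v_1 < v_2 < v_3 < v_4 < v_5 < v_6. Listing each simplex with vertices in this order, K has dimension 2 with simplices:

  0-simplices (7): [v_0], [v_1], [v_2], [v_3], [v_4], [v_5], [v_6]
  1-simplices (18): (18 of them)
  2-simplices (12): (12 of them)

so the chain groups are C_0 ≅ Z^7, C_1 ≅ Z^18, C_2 ≅ Z^12.

∂_1: C_1 → C_0 is given by ∂[p,q] = [q] − [p]. For instance
  ∂[v_4,v_5] = [v_5] − [v_4].
The 7×18 boundary matrix has rank 6 and Smith normal form diag(1,1,1,1,1,1).

The boundary map ∂_2: C_2 → C_1 sends each 2-simplex [p,q,r] to [q,r] − [p,r] + [p,q]. For instance
  ∂[v_2,v_3,v_5] = [v_3,v_5] − [v_2,v_5] + [v_2,v_3],
  ∂[v_0,v_2,v_3] = [v_2,v_3] − [v_0,v_3] + [v_0,v_2].
This gives a 18×12 integer matrix of rank 12; reducing to Smith normal form yields diagonal entries (1,1,1,1,1,1,1,1,1,1,1,2).

Reading off H_k = ker ∂_k / im ∂_{k+1}:

  H_1: rank ker ∂_1 − rank ∂_2 = (18 − 6) − 12 = 0, and ∂_2 has invariant factor 2 > 1, so H_1 = Z/2Z.

H_1 ≅ Z/2Z.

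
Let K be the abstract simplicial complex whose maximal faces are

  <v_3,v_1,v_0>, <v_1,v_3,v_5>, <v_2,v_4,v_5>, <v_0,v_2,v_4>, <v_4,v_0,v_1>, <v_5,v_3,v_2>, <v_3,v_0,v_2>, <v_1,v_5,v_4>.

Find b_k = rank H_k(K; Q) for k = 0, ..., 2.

b_0 = 1, b_1 = 0, b_2 = 1.

K has 6 vertices, 12 edges, 8 triangles.
rank ∂_0 = 0, rank ∂_1 = 5 ⇒ b_0 = 6 − 0 − 5 = 1; all invariant factors of ∂_1 are 1 so no torsion. So H_0 ≅ Z.
rank ∂_1 = 5, rank ∂_2 = 7 ⇒ b_1 = 12 − 5 − 7 = 0; all invariant factors of ∂_2 are 1 so no torsion. So H_1 ≅ 0.
rank ∂_2 = 7, rank ∂_3 = 0 ⇒ b_2 = 8 − 7 − 0 = 1. So H_2 ≅ Z.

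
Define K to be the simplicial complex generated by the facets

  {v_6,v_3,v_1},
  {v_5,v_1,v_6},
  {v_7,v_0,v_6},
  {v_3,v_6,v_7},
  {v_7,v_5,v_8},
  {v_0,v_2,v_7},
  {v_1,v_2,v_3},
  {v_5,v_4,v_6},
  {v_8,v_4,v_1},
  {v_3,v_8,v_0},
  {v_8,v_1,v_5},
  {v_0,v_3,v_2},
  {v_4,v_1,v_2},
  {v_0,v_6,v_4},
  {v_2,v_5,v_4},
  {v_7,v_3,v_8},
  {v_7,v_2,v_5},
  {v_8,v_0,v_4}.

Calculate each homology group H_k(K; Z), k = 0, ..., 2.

Fix the vertex order v_0 < v_1 < v_2 < v_3 < v_4 < v_5 < v_6 < v_7 < v_8 and write every simplex with vertices in increasing order. Then dim K = 2 and the simplices of K are:

  0-simplices (9): [v_0], [v_1], [v_2], [v_3], [v_4], [v_5], [v_6], [v_7], [v_8]
  1-simplices (27): (27 of them)
  2-simplices (18): (18 of them)

so the chain groups are C_0 ≅ Z^9, C_1 ≅ Z^27, C_2 ≅ Z^18.

The boundary map ∂_1: C_1 → C_0 sends each edge [p,q] (with p < q) to q − p. For instance
  ∂[v_3,v_8] = [v_8] − [v_3].
The 9×27 boundary matrix has rank 8 and Smith normal form diag(1,1,1,1,1,1,1,1).

∂_2: C_2 → C_1 acts by ∂[p,q,r] = [q,r] − [p,r] + [p,q]. For instance
  ∂[v_2,v_5,v_7] = [v_5,v_7] − [v_2,v_7] + [v_2,v_5],
  ∂[v_0,v_2,v_3] = [v_2,v_3] − [v_0,v_3] + [v_0,v_2].
The 27×18 boundary matrix has rank 18 and Smith normal form diag(1,1,1,1,1,1,1,1,1,1,1,1,1,1,1,1,1,2).

Computing H_k = (kernel of ∂_k) / (image of ∂_{k+1}):

  H_0: rank C_0 − rank ∂_1 = 9 − 8 = 1, and the invariant factors of ∂_1 are all 1, so H_0 ≅ Z.
  H_1: rank ker ∂_1 − rank ∂_2 = (27 − 8) − 18 = 1, and ∂_2 has invariant factor 2 > 1, so H_1 ≅ Z ⊕ Z/2.
  H_2: rank ker ∂_2 − rank ∂_3 = (18 − 18) − 0 = 0, and there is no ∂_3, so H_2 ≅ 0.

H_0 ≅ Z,  H_1 ≅ Z ⊕ Z/2,  H_2 = 0.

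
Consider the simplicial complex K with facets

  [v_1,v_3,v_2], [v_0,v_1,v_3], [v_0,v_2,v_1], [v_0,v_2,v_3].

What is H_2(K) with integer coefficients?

H_2 ≅ Z.

We work with the vertex ordering v_0 < v_1 < v_2 < v_3. The simplices of K, each written with vertices in increasing order, are:

  0-simplices (4): [v_0], [v_1], [v_2], [v_3]
  1-simplices (6): [v_0,v_1], [v_0,v_2], [v_0,v_3], [v_1,v_2], [v_1,v_3], [v_2,v_3]
  2-simplices (4): [v_0,v_1,v_2], [v_0,v_1,v_3], [v_0,v_2,v_3], [v_1,v_2,v_3]

Hence C_0 ≅ Z^4, C_1 ≅ Z^6, C_2 ≅ Z^4.

Boundary ∂_1: C_1 → C_0 sends each edge [p,q] (with p < q) to q − p.
This gives a 4×6 integer matrix of rank 3; reducing to Smith normal form yields diagonal entries (1,1,1).

The boundary map ∂_2: C_2 → C_1 acts by ∂[p,q,r] = [q,r] − [p,r] + [p,q]. For instance
  ∂[v_0,v_1,v_2] = [v_1,v_2] − [v_0,v_2] + [v_0,v_1],
  ∂[v_1,v_2,v_3] = [v_2,v_3] − [v_1,v_3] + [v_1,v_2].
As a 6×4 matrix over Z this has rank 3, with invariant factors (1,1,1).

From H_k ≅ ker(∂_k) / im(∂_{k+1}) we obtain:

  H_2: rank ker ∂_2 − rank ∂_3 = (4 − 3) − 0 = 1, and there is no ∂_3, so H_2 = Z.

(K is a triangulation of the 2-sphere S^2.)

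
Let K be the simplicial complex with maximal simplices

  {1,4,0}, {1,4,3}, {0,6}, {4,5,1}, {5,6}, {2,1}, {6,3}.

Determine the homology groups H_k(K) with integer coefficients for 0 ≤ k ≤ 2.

K has 7 vertices, 11 edges, 3 triangles.
rank ∂_0 = 0, rank ∂_1 = 6 ⇒ b_0 = 7 − 0 − 6 = 1; all invariant factors of ∂_1 are 1 so no torsion. So H_0 = Z.
rank ∂_1 = 6, rank ∂_2 = 3 ⇒ b_1 = 11 − 6 − 3 = 2; all invariant factors of ∂_2 are 1 so no torsion. So H_1 = Z^2.
rank ∂_2 = 3, rank ∂_3 = 0 ⇒ b_2 = 3 − 3 − 0 = 0. So H_2 = 0.

H_0 = Z,  H_1 = Z^2,  H_2 = 0.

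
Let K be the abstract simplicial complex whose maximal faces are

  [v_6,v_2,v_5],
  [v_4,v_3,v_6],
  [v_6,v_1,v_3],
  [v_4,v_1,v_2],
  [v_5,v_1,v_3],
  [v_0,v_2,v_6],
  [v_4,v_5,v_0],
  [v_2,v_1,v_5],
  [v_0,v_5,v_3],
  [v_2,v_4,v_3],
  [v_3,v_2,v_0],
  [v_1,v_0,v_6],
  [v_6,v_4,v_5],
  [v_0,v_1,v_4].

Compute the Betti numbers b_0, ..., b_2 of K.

b_0 = 1, b_1 = 2, b_2 = 1.

Take the total order v_0 < v_1 < v_2 < v_3 < v_4 < v_5 < v_6 on the vertex set. Then K (dimension 2) consists of the simplices:

  0-simplices (7): [v_0], [v_1], [v_2], [v_3], [v_4], [v_5], [v_6]
  1-simplices (21): (21 of them)
  2-simplices (14): (14 of them)

giving chain groups C_0 ≅ Z^7, C_1 ≅ Z^21, C_2 ≅ Z^14.

The boundary map ∂_1: C_1 → C_0 maps an edge to its endpoints' difference, ∂[p,q] = q − p. For instance
  ∂[v_1,v_3] = [v_3] − [v_1].
This gives a 7×21 integer matrix of rank 6; reducing to Smith normal form yields diagonal entries (1,1,1,1,1,1).

The boundary map ∂_2: C_2 → C_1 acts by ∂[p,q,r] = [q,r] − [p,r] + [p,q]. For instance
  ∂[v_1,v_3,v_5] = [v_3,v_5] − [v_1,v_5] + [v_1,v_3],
  ∂[v_3,v_4,v_6] = [v_4,v_6] − [v_3,v_6] + [v_3,v_4].
This gives a 21×14 integer matrix of rank 13; reducing to Smith normal form yields diagonal entries (1,1,1,1,1,1,1,1,1,1,1,1,1).

Now H_k = ker ∂_k / im ∂_{k+1}, so:

  H_0: rank C_0 − rank ∂_1 = 7 − 6 = 1, and the invariant factors of ∂_1 are all 1, so H_0 ≅ Z.
  H_1: rank ker ∂_1 − rank ∂_2 = (21 − 6) − 13 = 2, and the invariant factors of ∂_2 are all 1, so H_1 ≅ Z^2.
  H_2: rank ker ∂_2 − rank ∂_3 = (14 − 13) − 0 = 1, and there is no ∂_3, so H_2 ≅ Z.

Hence the Betti numbers are b_0 = 1, b_1 = 2, b_2 = 1.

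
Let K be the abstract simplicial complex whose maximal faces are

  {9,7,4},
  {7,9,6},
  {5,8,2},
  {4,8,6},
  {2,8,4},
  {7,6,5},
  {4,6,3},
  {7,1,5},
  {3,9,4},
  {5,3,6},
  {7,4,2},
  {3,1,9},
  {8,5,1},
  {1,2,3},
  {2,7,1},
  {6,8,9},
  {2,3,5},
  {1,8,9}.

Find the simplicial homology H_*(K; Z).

Take the total order 1 < 2 < 3 < 4 < 5 < 6 < 7 < 8 < 9 on the vertex set. Then K (dimension 2) consists of the simplices:

  0-simplices (9): [1], [2], [3], [4], [5], [6], [7], [8], [9]
  1-simplices (27): (27 of them)
  2-simplices (18): [1,2,3], [1,2,7], [1,3,9], [1,5,7], [1,5,8], [1,8,9], [2,3,5], [2,4,7], [2,4,8], [2,5,8], [3,4,6], [3,4,9], [3,5,6], [4,6,8], [4,7,9], [5,6,7], [6,7,9], [6,8,9]

so the chain groups are C_0 ≅ Z^9, C_1 ≅ Z^27, C_2 ≅ Z^18.

∂_1: C_1 → C_0 maps an edge to its endpoints' difference, ∂[p,q] = q − p.
As a 9×27 matrix over Z this has rank 8, with invariant factors (1,1,1,1,1,1,1,1).

The boundary map ∂_2: C_2 → C_1 acts by ∂[p,q,r] = [q,r] − [p,r] + [p,q]. For instance
  ∂[3,4,6] = [4,6] − [3,6] + [3,4],
  ∂[1,2,7] = [2,7] − [1,7] + [1,2].
The 27×18 boundary matrix has rank 18 and Smith normal form diag(1,1,1,1,1,1,1,1,1,1,1,1,1,1,1,1,1,2).

Reading off H_k = ker ∂_k / im ∂_{k+1}:

  H_0: rank C_0 − rank ∂_1 = 9 − 8 = 1, and the invariant factors of ∂_1 are all 1, so H_0 = Z.
  H_1: rank ker ∂_1 − rank ∂_2 = (27 − 8) − 18 = 1, and ∂_2 has invariant factor 2 > 1, so H_1 = Z ⊕ Z/2Z.
  H_2: rank ker ∂_2 − rank ∂_3 = (18 − 18) − 0 = 0, and there is no ∂_3, so H_2 = 0.

H_0 = Z,  H_1 = Z ⊕ Z/2Z,  H_2 = 0.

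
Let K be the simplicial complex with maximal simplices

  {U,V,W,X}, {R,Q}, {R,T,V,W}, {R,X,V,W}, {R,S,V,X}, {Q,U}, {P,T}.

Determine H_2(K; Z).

H_2 ≅ 0.

Fix the vertex order P < Q < R < S < T < U < V < W < X and write every simplex with vertices in increasing order. Then dim K = 3 and the simplices of K are:

  0-simplices (9): P, Q, R, S, T, U, V, W, X
  1-simplices (18): PT, QR, QU, RS, RT, RV, RW, RX, SV, SX, TV, TW, UV, UW, UX, VW, VX, WX
  2-simplices (13): RSV, RSX, RTV, RTW, RVW, RVX, RWX, SVX, TVW, UVW, UVX, UWX, VWX
  3-simplices (4): RSVX, RTVW, RVWX, UVWX

Hence C_0 ≅ Z^9, C_1 ≅ Z^18, C_2 ≅ Z^13, C_3 ≅ Z^4.

The boundary map ∂_1: C_1 → C_0 sends each edge [p,q] (with p < q) to q − p. For instance
  ∂RX = X − R.
The 9×18 boundary matrix has rank 8 and Smith normal form diag(1,1,1,1,1,1,1,1).

Boundary ∂_2: C_2 → C_1 maps a triangle to the signed sum of its edges. For instance
  ∂TVW = VW − TW + TV,
  ∂RVW = VW − RW + RV.
This gives a 18×13 integer matrix of rank 9; reducing to Smith normal form yields diagonal entries (1,1,1,1,1,1,1,1,1).

The boundary map ∂_3: C_3 → C_2 sends each 3-simplex σ to the alternating sum Σ_i (−1)^i (σ with its i-th vertex removed). For instance
  ∂RSVX = SVX − RVX + RSX − RSV,
  ∂UVWX = VWX − UWX + UVX − UVW.
The resulting 13×4 matrix has rank 4, and its Smith normal form has invariant factors (1,1,1,1).

Computing H_k = (kernel of ∂_k) / (image of ∂_{k+1}):

  H_2: rank ker ∂_2 − rank ∂_3 = (13 − 9) − 4 = 0, and the invariant factors of ∂_3 are all 1, so H_2 ≅ 0.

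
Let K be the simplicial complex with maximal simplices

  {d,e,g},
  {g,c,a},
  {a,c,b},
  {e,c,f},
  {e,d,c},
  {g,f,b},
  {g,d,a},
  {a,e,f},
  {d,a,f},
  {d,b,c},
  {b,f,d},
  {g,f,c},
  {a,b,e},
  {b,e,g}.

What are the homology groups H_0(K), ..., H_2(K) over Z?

H_0 ≅ Z,  H_1 ≅ Z^2,  H_2 ≅ Z.

K has 7 vertices, 21 edges, 14 triangles.
rank ∂_0 = 0, rank ∂_1 = 6 ⇒ b_0 = 7 − 0 − 6 = 1; all invariant factors of ∂_1 are 1 so no torsion. So H_0 ≅ Z.
rank ∂_1 = 6, rank ∂_2 = 13 ⇒ b_1 = 21 − 6 − 13 = 2; all invariant factors of ∂_2 are 1 so no torsion. So H_1 ≅ Z^2.
rank ∂_2 = 13, rank ∂_3 = 0 ⇒ b_2 = 14 − 13 − 0 = 1. So H_2 ≅ Z.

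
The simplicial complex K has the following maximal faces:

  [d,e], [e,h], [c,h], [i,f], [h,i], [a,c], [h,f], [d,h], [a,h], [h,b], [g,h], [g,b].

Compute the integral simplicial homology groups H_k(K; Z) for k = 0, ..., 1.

K has 9 vertices, 12 edges.
rank ∂_0 = 0, rank ∂_1 = 8 ⇒ b_0 = 9 − 0 − 8 = 1; all invariant factors of ∂_1 are 1 so no torsion. So H_0 ≅ Z.
rank ∂_1 = 8, rank ∂_2 = 0 ⇒ b_1 = 12 − 8 − 0 = 4. So H_1 ≅ Z^4.

H_0 = Z,  H_1 = Z^4.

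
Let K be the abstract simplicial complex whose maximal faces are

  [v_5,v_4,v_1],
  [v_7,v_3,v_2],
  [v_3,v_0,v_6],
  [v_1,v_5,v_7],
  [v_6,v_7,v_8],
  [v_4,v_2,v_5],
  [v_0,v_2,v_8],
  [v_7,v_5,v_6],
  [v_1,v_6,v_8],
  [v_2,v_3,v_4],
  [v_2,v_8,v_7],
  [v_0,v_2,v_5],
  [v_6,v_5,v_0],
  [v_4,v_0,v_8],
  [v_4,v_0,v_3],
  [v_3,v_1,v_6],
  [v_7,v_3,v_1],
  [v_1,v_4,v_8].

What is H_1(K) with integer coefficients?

Take the total order v_0 < v_1 < v_2 < v_3 < v_4 < v_5 < v_6 < v_7 < v_8 on the vertex set. Then K (dimension 2) consists of the simplices:

  0-simplices (9): [v_0], [v_1], [v_2], [v_3], [v_4], [v_5], [v_6], [v_7], [v_8]
  1-simplices (27): (27 of them)
  2-simplices (18): (18 of them)

Hence C_0 ≅ Z^9, C_1 ≅ Z^27, C_2 ≅ Z^18.

∂_1: C_1 → C_0 maps an edge to its endpoints' difference, ∂[p,q] = q − p.
As a 9×27 matrix over Z this has rank 8, with invariant factors (1,1,1,1,1,1,1,1).

The boundary map ∂_2: C_2 → C_1 sends each 2-simplex [p,q,r] to [q,r] − [p,r] + [p,q]. For instance
  ∂[v_1,v_4,v_8] = [v_4,v_8] − [v_1,v_8] + [v_1,v_4],
  ∂[v_0,v_4,v_8] = [v_4,v_8] − [v_0,v_8] + [v_0,v_4].
The resulting 27×18 matrix has rank 18, and its Smith normal form has invariant factors (1,1,1,1,1,1,1,1,1,1,1,1,1,1,1,1,1,2).

Reading off H_k = ker ∂_k / im ∂_{k+1}:

  H_1: rank ker ∂_1 − rank ∂_2 = (27 − 8) − 18 = 1, and ∂_2 has invariant factor 2 > 1, so H_1 ≅ Z ⊕ Z_2.

H_1 ≅ Z ⊕ Z_2.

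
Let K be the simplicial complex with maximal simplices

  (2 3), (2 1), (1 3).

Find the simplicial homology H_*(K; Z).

H_0 = Z,  H_1 = Z.

Take the total order 1 < 2 < 3 on the vertex set. Then K (dimension 1) consists of the simplices:

  0-simplices (3): [1], [2], [3]
  1-simplices (3): [1,2], [1,3], [2,3]

Hence C_0 ≅ Z^3, C_1 ≅ Z^3.

∂_1: C_1 → C_0 maps an edge to its endpoints' difference, ∂[p,q] = q − p. For instance
  ∂[2,3] = [3] − [2].
As a 3×3 matrix over Z this has rank 2, with invariant factors (1,1).

Reading off H_k = ker ∂_k / im ∂_{k+1}:

  H_0: rank C_0 − rank ∂_1 = 3 − 2 = 1, and the invariant factors of ∂_1 are all 1, so H_0 ≅ Z.
  H_1: rank ker ∂_1 − rank ∂_2 = (3 − 2) − 0 = 1, and there is no ∂_2, so H_1 ≅ Z.

(K is a triangulation of the circle S^1.)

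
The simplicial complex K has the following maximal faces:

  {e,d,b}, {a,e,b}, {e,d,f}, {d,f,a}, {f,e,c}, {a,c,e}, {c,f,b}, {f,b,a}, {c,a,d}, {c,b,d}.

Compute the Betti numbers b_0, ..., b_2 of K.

Order the vertices as a < b < c < d < e < f. Listing each simplex with vertices in this order, K has dimension 2 with simplices:

  0-simplices (6): a, b, c, d, e, f
  1-simplices (15): ab, ac, ad, ae, af, bc, bd, be, bf, cd, ce, cf, de, df, ef
  2-simplices (10): abe, abf, acd, ace, adf, bcd, bcf, bde, cef, def

Hence C_0 ≅ Z^6, C_1 ≅ Z^15, C_2 ≅ Z^10.

The boundary map ∂_1: C_1 → C_0 maps an edge to its endpoints' difference, ∂[p,q] = q − p.
The 6×15 boundary matrix has rank 5 and Smith normal form diag(1,1,1,1,1).

Boundary ∂_2: C_2 → C_1 maps a triangle to the signed sum of its edges. For instance
  ∂abf = bf − af + ab,
  ∂def = ef − df + de.
The resulting 15×10 matrix has rank 10, and its Smith normal form has invariant factors (1,1,1,1,1,1,1,1,1,2).

Reading off H_k = ker ∂_k / im ∂_{k+1}:

  H_0: rank C_0 − rank ∂_1 = 6 − 5 = 1, and the invariant factors of ∂_1 are all 1, so H_0 ≅ Z.
  H_1: rank ker ∂_1 − rank ∂_2 = (15 − 5) − 10 = 0, and ∂_2 has invariant factor 2 > 1, so H_1 ≅ Z/2.
  H_2: rank ker ∂_2 − rank ∂_3 = (10 − 10) − 0 = 0, and there is no ∂_3, so H_2 ≅ 0.

As a check, the Euler characteristic is 6 − 15 + 10 = 1, which agrees with 1 − 0 + 0 = 1.
(K is a triangulation of the real projective plane RP^2.)

Hence the Betti numbers are b_0 = 1, b_1 = 0, b_2 = 0.

b_0 = 1, b_1 = 0, b_2 = 0.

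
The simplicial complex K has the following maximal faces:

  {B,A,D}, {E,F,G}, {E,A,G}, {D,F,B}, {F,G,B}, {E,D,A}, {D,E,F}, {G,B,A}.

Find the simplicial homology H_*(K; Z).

Take the total order A < B < D < E < F < G on the vertex set. Then K (dimension 2) consists of the simplices:

  0-simplices (6): A, B, D, E, F, G
  1-simplices (12): AB, AD, AE, AG, BD, BF, BG, DE, DF, EF, EG, FG
  2-simplices (8): ABD, ABG, ADE, AEG, BDF, BFG, DEF, EFG

giving chain groups C_0 ≅ Z^6, C_1 ≅ Z^12, C_2 ≅ Z^8.

Boundary ∂_1: C_1 → C_0 maps an edge to its endpoints' difference, ∂[p,q] = q − p.
As a 6×12 matrix over Z this has rank 5, with invariant factors (1,1,1,1,1).

∂_2: C_2 → C_1 maps a triangle to the signed sum of its edges. For instance
  ∂ABG = BG − AG + AB,
  ∂AEG = EG − AG + AE.
This gives a 12×8 integer matrix of rank 7; reducing to Smith normal form yields diagonal entries (1,1,1,1,1,1,1).

Now H_k = ker ∂_k / im ∂_{k+1}, so:

  H_0: rank C_0 − rank ∂_1 = 6 − 5 = 1, and the invariant factors of ∂_1 are all 1, so H_0 ≅ Z.
  H_1: rank ker ∂_1 − rank ∂_2 = (12 − 5) − 7 = 0, and the invariant factors of ∂_2 are all 1, so H_1 ≅ 0.
  H_2: rank ker ∂_2 − rank ∂_3 = (8 − 7) − 0 = 1, and there is no ∂_3, so H_2 ≅ Z.

(K is a triangulation of the 2-sphere S^2.)

H_0 = Z,  H_1 = 0,  H_2 = Z.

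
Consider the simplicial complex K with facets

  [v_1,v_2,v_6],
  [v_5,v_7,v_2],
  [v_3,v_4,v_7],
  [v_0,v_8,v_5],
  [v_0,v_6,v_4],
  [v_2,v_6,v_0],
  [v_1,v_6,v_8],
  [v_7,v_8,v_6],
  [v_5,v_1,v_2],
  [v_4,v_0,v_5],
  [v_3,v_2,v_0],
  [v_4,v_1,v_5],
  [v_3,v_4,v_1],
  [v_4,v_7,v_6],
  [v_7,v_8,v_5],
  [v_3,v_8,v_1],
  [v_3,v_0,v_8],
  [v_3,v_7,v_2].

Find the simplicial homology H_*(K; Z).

We work with the vertex ordering v_0 < v_1 < v_2 < v_3 < v_4 < v_5 < v_6 < v_7 < v_8. The simplices of K, each written with vertices in increasing order, are:

  0-simplices (9): [v_0], [v_1], [v_2], [v_3], [v_4], [v_5], [v_6], [v_7], [v_8]
  1-simplices (27): (27 of them)
  2-simplices (18): (18 of them)

so the chain groups are C_0 ≅ Z^9, C_1 ≅ Z^27, C_2 ≅ Z^18.

∂_1: C_1 → C_0 is given by ∂[p,q] = [q] − [p].
As a 9×27 matrix over Z this has rank 8, with invariant factors (1,1,1,1,1,1,1,1).

∂_2: C_2 → C_1 acts by ∂[p,q,r] = [q,r] − [p,r] + [p,q]. For instance
  ∂[v_1,v_2,v_6] = [v_2,v_6] − [v_1,v_6] + [v_1,v_2],
  ∂[v_1,v_4,v_5] = [v_4,v_5] − [v_1,v_5] + [v_1,v_4].
The resulting 27×18 matrix has rank 17, and its Smith normal form has invariant factors (1,1,1,1,1,1,1,1,1,1,1,1,1,1,1,1,1).

Now H_k = ker ∂_k / im ∂_{k+1}, so:

  H_0: rank C_0 − rank ∂_1 = 9 − 8 = 1, and the invariant factors of ∂_1 are all 1, so H_0 = Z.
  H_1: rank ker ∂_1 − rank ∂_2 = (27 − 8) − 17 = 2, and the invariant factors of ∂_2 are all 1, so H_1 = Z^2.
  H_2: rank ker ∂_2 − rank ∂_3 = (18 − 17) − 0 = 1, and there is no ∂_3, so H_2 = Z.

H_0 ≅ Z,  H_1 ≅ Z^2,  H_2 ≅ Z.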